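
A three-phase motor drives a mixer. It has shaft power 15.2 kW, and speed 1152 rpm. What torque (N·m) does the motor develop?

ω = 2π × 1152/60 = 120.6 rad/s
τ = P/ω = 15200/120.6 = 126 N·m

126 N·m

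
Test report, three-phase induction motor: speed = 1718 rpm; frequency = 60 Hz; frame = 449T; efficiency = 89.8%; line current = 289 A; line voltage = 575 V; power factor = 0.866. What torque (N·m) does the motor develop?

1240 N·m

P_in = √3·V·I·cosφ = 1.732 × 575 × 289 × 0.866 = 249248 W
P_out = η·P_in = 0.898 × 249248 = 223825 W
n = 1718 rpm
ω = 2π×1718/60 = 179.9 rad/s
τ = P_out/ω = 223825/179.9 = 1240 N·m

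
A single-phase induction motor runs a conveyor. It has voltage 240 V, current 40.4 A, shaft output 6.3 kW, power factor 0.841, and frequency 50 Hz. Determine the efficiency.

P_out = 6.3 kW = 6300 W
P_in = V·I·cosφ = 240 × 40.4 × 0.841 = 8154 W
η = P_out / P_in = 6300 / 8154 = 0.773 = 77.3%

77.3 %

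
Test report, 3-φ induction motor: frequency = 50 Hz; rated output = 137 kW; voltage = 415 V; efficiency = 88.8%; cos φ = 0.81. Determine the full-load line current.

265 A

P_out = 137 kW = 137000 W
P_in = P_out / η = 137000 / 0.888 = 154279 W
I_L = P_in / (√3·V_L·cosφ) = 154279 / (1.732 × 415 × 0.81) = 265 A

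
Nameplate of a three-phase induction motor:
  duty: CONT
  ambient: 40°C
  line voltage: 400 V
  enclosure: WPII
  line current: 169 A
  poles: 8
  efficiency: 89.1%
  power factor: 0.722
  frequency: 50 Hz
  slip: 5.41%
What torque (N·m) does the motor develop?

P_in = √3·V·I·cosφ = 1.732 × 400 × 169 × 0.722 = 84534 W
P_out = η·P_in = 0.891 × 84534 = 75320 W
n_s = 120×50/8 = 750 rpm; n = 750×(1−0.0541) = 709 rpm
ω = 2π×709/60 = 74.25 rad/s
τ = P_out/ω = 75320/74.25 = 1010 N·m

1010 N·m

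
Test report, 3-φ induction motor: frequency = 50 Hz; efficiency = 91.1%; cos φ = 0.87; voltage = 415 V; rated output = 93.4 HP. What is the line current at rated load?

P_out = 93.4 × 746 = 69676 W
P_in = P_out / η = 69676 / 0.911 = 76483 W
I_L = P_in / (√3·V_L·cosφ) = 76483 / (1.732 × 415 × 0.87) = 122 A

122 A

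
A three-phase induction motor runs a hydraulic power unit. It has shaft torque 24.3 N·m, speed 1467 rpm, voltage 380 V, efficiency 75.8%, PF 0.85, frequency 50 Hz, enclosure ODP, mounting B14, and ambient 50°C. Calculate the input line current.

8.8 A

ω = 2π×1467/60 = 153.6 rad/s; P_out = τω = 24.3 × 153.6 = 3732 W
P_in = P_out / η = 3732 / 0.758 = 4923 W
I_L = P_in / (√3·V_L·cosφ) = 4923 / (1.732 × 380 × 0.85) = 8.8 A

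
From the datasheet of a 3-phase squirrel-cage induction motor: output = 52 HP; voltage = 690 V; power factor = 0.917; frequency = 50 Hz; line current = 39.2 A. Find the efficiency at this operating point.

P_out = 52 × 746 = 38792 W
P_in = √3·V_L·I_L·cosφ = 1.732 × 690 × 39.2 × 0.917 = 42959 W
η = P_out / P_in = 38792 / 42959 = 0.903 = 90.3%

90.3 %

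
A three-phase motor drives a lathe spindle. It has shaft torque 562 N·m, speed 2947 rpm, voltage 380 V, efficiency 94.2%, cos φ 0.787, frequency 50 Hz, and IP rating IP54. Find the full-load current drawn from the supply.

ω = 2π×2947/60 = 308.6 rad/s; P_out = τω = 562 × 308.6 = 173433 W
P_in = P_out / η = 173433 / 0.942 = 184111 W
I_L = P_in / (√3·V_L·cosφ) = 184111 / (1.732 × 380 × 0.787) = 355 A

355 A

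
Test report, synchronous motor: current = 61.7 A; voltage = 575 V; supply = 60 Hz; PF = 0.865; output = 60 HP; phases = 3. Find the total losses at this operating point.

P_in = √3·V·I·cosφ = 1.732×575×61.7×0.865 = 53152 W
P_out = 60×746 = 44760 W
Losses = P_in − P_out = 53152 − 44760 = 8392 W

8.39 kW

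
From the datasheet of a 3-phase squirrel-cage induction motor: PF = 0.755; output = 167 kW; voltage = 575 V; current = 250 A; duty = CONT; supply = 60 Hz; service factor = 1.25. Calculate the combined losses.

21 kW

P_in = √3·V·I·cosφ = 1.732×575×250×0.755 = 187976 W
P_out = 167000 W
Losses = P_in − P_out = 187976 − 167000 = 20976 W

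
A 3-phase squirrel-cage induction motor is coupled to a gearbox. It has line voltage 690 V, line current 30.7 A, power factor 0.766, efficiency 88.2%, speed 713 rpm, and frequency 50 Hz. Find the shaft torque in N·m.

332 N·m

P_in = √3·V·I·cosφ = 1.732 × 690 × 30.7 × 0.766 = 28104 W
P_out = η·P_in = 0.882 × 28104 = 24788 W
n = 713 rpm
ω = 2π×713/60 = 74.67 rad/s
τ = P_out/ω = 24788/74.67 = 332 N·m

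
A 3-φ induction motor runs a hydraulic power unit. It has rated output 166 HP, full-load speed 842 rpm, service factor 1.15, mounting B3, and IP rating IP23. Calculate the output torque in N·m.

1400 N·m

P_out = 166 × 746 = 123836 W
ω = 2π × 842/60 = 88.17 rad/s
τ = P_out/ω = 123836/88.17 = 1400 N·m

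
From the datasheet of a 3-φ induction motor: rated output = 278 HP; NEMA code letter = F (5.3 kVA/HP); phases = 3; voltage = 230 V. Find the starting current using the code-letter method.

3700 A

S_LR = 5.3 × 278 = 1473.4 kVA
I_LR = S_LR/(√3·V_L) = 1473400/(1.732×230) = 3700 A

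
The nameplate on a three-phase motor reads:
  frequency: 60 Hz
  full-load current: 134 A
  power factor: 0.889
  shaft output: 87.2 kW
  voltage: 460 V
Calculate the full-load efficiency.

91.9 %

P_out = 87.2 kW = 87200 W
P_in = √3·V_L·I_L·cosφ = 1.732 × 460 × 134 × 0.889 = 94910 W
η = P_out / P_in = 87200 / 94910 = 0.919 = 91.9%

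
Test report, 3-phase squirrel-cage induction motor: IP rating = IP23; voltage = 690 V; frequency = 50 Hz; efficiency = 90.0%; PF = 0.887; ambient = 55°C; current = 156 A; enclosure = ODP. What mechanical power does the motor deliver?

P_in = √3·V·I·cosφ = 1.732 × 690 × 156 × 0.887 = 165366 W
P_out = η·P_in = 0.9 × 165366 = 148829 W

149 kW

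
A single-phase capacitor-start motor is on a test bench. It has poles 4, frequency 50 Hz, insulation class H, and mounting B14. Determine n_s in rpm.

1500 rpm

n_s = 120f/p = 120×50/4 = 1500 rpm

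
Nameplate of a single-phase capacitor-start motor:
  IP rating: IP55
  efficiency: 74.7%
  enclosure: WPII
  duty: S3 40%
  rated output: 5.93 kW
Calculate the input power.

P_out = 5930 W
P_in = P_out/η = 5930/0.747 = 7938 W = 7.94 kW

7.94 kW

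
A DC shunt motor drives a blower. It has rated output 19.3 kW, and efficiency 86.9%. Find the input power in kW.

P_out = 19300 W
P_in = P_out/η = 19300/0.869 = 22209 W = 22.2 kW

22.2 kW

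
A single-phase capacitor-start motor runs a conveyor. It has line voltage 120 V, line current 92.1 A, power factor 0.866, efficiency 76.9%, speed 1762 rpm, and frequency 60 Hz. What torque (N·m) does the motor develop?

39.9 N·m

P_in = V·I·cosφ = 120 × 92.1 × 0.866 = 9571 W
P_out = η·P_in = 0.769 × 9571 = 7360 W
n = 1762 rpm
ω = 2π×1762/60 = 184.5 rad/s
τ = P_out/ω = 7360/184.5 = 39.9 N·m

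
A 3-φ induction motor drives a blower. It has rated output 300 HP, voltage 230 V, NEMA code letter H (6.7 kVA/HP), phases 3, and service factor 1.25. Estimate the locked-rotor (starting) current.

5050 A

S_LR = 6.7 × 300 = 2010 kVA
I_LR = S_LR/(√3·V_L) = 2010000/(1.732×230) = 5050 A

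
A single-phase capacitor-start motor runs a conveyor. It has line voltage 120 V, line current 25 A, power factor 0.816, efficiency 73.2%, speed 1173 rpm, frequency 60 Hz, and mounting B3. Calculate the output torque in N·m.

P_in = V·I·cosφ = 120 × 25 × 0.816 = 2448 W
P_out = η·P_in = 0.732 × 2448 = 1792 W
n = 1173 rpm
ω = 2π×1173/60 = 122.8 rad/s
τ = P_out/ω = 1792/122.8 = 14.6 N·m

14.6 N·m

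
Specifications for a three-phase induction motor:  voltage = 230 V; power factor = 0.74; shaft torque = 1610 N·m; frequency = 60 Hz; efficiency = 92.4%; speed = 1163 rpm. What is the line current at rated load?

720 A

ω = 2π×1163/60 = 121.8 rad/s; P_out = τω = 1610 × 121.8 = 196098 W
P_in = P_out / η = 196098 / 0.924 = 212227 W
I_L = P_in / (√3·V_L·cosφ) = 212227 / (1.732 × 230 × 0.74) = 720 A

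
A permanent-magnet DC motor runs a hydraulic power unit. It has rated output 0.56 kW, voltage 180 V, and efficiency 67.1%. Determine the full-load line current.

4.64 A

P_out = 0.56 kW = 560 W
P_in = P_out / η = 560 / 0.671 = 835 W
I = P_in / V = 835 / 180 = 4.64 A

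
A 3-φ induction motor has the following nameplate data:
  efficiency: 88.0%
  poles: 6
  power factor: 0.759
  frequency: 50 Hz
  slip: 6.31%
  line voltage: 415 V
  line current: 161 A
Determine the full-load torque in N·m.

P_in = √3·V·I·cosφ = 1.732 × 415 × 161 × 0.759 = 87834 W
P_out = η·P_in = 0.88 × 87834 = 77294 W
n_s = 120×50/6 = 1000 rpm; n = 1000×(1−0.0631) = 937 rpm
ω = 2π×937/60 = 98.12 rad/s
τ = P_out/ω = 77294/98.12 = 788 N·m

788 N·m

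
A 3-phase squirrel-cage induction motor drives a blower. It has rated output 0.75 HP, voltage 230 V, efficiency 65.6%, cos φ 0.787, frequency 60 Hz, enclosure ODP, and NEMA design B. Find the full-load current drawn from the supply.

P_out = 0.75 × 746 = 560 W
P_in = P_out / η = 560 / 0.656 = 854 W
I_L = P_in / (√3·V_L·cosφ) = 854 / (1.732 × 230 × 0.787) = 2.72 A

2.72 A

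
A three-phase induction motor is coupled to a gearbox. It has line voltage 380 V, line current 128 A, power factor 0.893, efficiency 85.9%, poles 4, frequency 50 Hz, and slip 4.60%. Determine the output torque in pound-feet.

P_in = √3·V·I·cosφ = 1.732 × 380 × 128 × 0.893 = 75230 W
P_out = η·P_in = 0.859 × 75230 = 64623 W
n_s = 120×50/4 = 1500 rpm; n = 1500×(1−0.046) = 1431 rpm
ω = 2π×1431/60 = 149.9 rad/s
τ = P_out/ω = 64623/149.9 = 431.1 N·m
In lb·ft: 431.1/1.356 = 318 lb·ft

318 lb·ft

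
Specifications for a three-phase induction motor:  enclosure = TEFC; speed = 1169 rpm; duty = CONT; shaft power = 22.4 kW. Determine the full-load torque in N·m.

183 N·m

ω = 2π × 1169/60 = 122.4 rad/s
τ = P/ω = 22400/122.4 = 183 N·m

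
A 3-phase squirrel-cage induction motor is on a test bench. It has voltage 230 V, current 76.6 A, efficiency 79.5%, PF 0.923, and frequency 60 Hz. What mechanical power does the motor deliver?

22.4 kW

P_in = √3·V·I·cosφ = 1.732 × 230 × 76.6 × 0.923 = 28165 W
P_out = η·P_in = 0.795 × 28165 = 22391 W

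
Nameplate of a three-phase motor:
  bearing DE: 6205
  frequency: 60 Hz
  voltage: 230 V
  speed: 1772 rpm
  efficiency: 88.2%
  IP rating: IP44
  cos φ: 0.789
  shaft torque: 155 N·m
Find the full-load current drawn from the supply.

ω = 2π×1772/60 = 185.6 rad/s; P_out = τω = 155 × 185.6 = 28768 W
P_in = P_out / η = 28768 / 0.882 = 32617 W
I_L = P_in / (√3·V_L·cosφ) = 32617 / (1.732 × 230 × 0.789) = 104 A

104 A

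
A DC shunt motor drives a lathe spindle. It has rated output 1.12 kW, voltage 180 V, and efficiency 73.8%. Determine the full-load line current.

P_out = 1.12 kW = 1120 W
P_in = P_out / η = 1120 / 0.738 = 1518 W
I = P_in / V = 1518 / 180 = 8.43 A

8.43 A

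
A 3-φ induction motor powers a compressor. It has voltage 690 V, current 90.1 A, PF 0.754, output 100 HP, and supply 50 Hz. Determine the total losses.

6590 W

P_in = √3·V·I·cosφ = 1.732×690×90.1×0.754 = 81188 W
P_out = 100×746 = 74600 W
Losses = P_in − P_out = 81188 − 74600 = 6588 W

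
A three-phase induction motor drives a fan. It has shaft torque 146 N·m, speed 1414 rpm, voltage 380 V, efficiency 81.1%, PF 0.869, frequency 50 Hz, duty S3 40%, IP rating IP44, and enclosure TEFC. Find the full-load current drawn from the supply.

ω = 2π×1414/60 = 148.1 rad/s; P_out = τω = 146 × 148.1 = 21623 W
P_in = P_out / η = 21623 / 0.811 = 26662 W
I_L = P_in / (√3·V_L·cosφ) = 26662 / (1.732 × 380 × 0.869) = 46.6 A

46.6 A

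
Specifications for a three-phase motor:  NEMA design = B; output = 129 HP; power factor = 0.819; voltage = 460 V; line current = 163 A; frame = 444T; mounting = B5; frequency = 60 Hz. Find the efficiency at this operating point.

90.5 %

P_out = 129 × 746 = 96234 W
P_in = √3·V_L·I_L·cosφ = 1.732 × 460 × 163 × 0.819 = 106360 W
η = P_out / P_in = 96234 / 106360 = 0.905 = 90.5%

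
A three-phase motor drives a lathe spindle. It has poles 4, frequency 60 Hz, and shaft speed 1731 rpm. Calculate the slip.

3.8 %

n_s = 120f/p = 120×60/4 = 1800 rpm
s = (n_s − n)/n_s = (1800 − 1731)/1800 = 0.0383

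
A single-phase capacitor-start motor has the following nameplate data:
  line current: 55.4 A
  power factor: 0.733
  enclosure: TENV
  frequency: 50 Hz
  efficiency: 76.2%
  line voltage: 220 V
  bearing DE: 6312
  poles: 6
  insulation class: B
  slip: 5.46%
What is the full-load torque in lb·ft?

P_in = V·I·cosφ = 220 × 55.4 × 0.733 = 8934 W
P_out = η·P_in = 0.762 × 8934 = 6808 W
n_s = 120×50/6 = 1000 rpm; n = 1000×(1−0.0546) = 945 rpm
ω = 2π×945/60 = 98.96 rad/s
τ = P_out/ω = 6808/98.96 = 68.8 N·m
In lb·ft: 68.8/1.356 = 50.7 lb·ft

50.7 lb·ft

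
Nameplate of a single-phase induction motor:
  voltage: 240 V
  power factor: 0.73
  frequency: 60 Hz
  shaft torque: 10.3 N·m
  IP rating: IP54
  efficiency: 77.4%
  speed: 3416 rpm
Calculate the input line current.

27.2 A

ω = 2π×3416/60 = 357.7 rad/s; P_out = τω = 10.3 × 357.7 = 3684 W
P_in = P_out / η = 3684 / 0.774 = 4760 W
I = P_in / (V·cosφ) = 4760 / (240 × 0.73) = 27.2 A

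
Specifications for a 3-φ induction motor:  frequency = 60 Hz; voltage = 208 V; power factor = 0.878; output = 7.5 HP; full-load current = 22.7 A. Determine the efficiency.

77.9 %

P_out = 7.5 × 746 = 5595 W
P_in = √3·V_L·I_L·cosφ = 1.732 × 208 × 22.7 × 0.878 = 7180 W
η = P_out / P_in = 5595 / 7180 = 0.779 = 77.9%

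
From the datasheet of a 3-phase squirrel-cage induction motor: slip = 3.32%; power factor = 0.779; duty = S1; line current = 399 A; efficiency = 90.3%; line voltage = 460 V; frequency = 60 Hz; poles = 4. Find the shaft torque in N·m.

1230 N·m

P_in = √3·V·I·cosφ = 1.732 × 460 × 399 × 0.779 = 247637 W
P_out = η·P_in = 0.903 × 247637 = 223616 W
n_s = 120×60/4 = 1800 rpm; n = 1800×(1−0.0332) = 1740 rpm
ω = 2π×1740/60 = 182.2 rad/s
τ = P_out/ω = 223616/182.2 = 1230 N·m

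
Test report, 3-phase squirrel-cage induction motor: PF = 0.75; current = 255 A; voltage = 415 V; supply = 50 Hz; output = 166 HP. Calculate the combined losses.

P_in = √3·V·I·cosφ = 1.732×415×255×0.75 = 137467 W
P_out = 166×746 = 123836 W
Losses = P_in − P_out = 137467 − 123836 = 13631 W

13600 W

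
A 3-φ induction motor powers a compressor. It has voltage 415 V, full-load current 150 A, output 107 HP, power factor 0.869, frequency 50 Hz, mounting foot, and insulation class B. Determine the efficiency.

85.2 %

P_out = 107 × 746 = 79822 W
P_in = √3·V_L·I_L·cosφ = 1.732 × 415 × 150 × 0.869 = 93693 W
η = P_out / P_in = 79822 / 93693 = 0.852 = 85.2%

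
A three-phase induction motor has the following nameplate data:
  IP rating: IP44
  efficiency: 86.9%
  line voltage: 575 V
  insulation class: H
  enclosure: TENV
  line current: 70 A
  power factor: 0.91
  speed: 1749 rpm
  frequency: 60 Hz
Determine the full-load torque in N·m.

301 N·m

P_in = √3·V·I·cosφ = 1.732 × 575 × 70 × 0.91 = 63439 W
P_out = η·P_in = 0.869 × 63439 = 55128 W
n = 1749 rpm
ω = 2π×1749/60 = 183.2 rad/s
τ = P_out/ω = 55128/183.2 = 301 N·m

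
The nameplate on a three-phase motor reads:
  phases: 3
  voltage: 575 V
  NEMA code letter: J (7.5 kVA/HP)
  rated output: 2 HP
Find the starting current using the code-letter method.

S_LR = 7.5 × 2 = 15 kVA
I_LR = S_LR/(√3·V_L) = 15000/(1.732×575) = 15.1 A

15.1 A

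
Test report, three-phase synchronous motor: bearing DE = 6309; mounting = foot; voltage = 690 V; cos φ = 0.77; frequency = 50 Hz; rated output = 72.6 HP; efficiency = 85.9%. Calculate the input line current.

P_out = 72.6 × 746 = 54160 W
P_in = P_out / η = 54160 / 0.859 = 63050 W
I_L = P_in / (√3·V_L·cosφ) = 63050 / (1.732 × 690 × 0.77) = 68.5 A

68.5 A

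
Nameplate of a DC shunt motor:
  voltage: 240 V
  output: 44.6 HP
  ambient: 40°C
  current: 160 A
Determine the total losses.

5.13 kW

P_in = V·I = 240×160 = 38400 W
P_out = 44.6×746 = 33272 W
Losses = P_in − P_out = 38400 − 33272 = 5128 W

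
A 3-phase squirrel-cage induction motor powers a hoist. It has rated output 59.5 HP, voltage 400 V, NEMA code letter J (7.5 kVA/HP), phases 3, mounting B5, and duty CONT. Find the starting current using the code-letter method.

S_LR = 7.5 × 59.5 = 446.25 kVA
I_LR = S_LR/(√3·V_L) = 446250/(1.732×400) = 644 A

644 A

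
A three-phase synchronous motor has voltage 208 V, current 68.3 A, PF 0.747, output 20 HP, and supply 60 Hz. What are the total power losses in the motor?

P_in = √3·V·I·cosφ = 1.732×208×68.3×0.747 = 18380 W
P_out = 20×746 = 14920 W
Losses = P_in − P_out = 18380 − 14920 = 3460 W

3.46 kW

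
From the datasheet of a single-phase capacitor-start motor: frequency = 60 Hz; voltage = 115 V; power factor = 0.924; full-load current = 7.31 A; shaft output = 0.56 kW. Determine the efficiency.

P_out = 0.56 kW = 560 W
P_in = V·I·cosφ = 115 × 7.31 × 0.924 = 777 W
η = P_out / P_in = 560 / 777 = 0.721 = 72.1%

72.1 %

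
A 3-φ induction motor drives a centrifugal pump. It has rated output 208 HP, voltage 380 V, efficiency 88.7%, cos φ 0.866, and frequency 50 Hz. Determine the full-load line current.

P_out = 208 × 746 = 155168 W
P_in = P_out / η = 155168 / 0.887 = 174936 W
I_L = P_in / (√3·V_L·cosφ) = 174936 / (1.732 × 380 × 0.866) = 307 A

307 A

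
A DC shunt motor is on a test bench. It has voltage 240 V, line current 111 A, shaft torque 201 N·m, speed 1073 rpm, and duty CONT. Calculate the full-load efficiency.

ω = 2π × 1073/60 = 112.4 rad/s; P_out = τω = 201 × 112.4 = 22592 W
P_in = V·I = 240 × 111 = 26640 W
η = P_out / P_in = 22592 / 26640 = 0.848 = 84.8%

84.8 %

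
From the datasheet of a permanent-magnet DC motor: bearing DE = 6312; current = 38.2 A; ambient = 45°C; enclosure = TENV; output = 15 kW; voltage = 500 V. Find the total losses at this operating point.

4.1 kW

P_in = V·I = 500×38.2 = 19100 W
P_out = 15000 W
Losses = P_in − P_out = 19100 − 15000 = 4100 W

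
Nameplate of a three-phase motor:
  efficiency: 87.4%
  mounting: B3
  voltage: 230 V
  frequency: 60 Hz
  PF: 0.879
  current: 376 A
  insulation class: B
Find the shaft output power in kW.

115 kW

P_in = √3·V·I·cosφ = 1.732 × 230 × 376 × 0.879 = 131660 W
P_out = η·P_in = 0.874 × 131660 = 115071 W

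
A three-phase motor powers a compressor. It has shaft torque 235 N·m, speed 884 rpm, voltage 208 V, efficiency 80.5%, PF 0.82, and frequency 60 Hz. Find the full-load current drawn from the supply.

ω = 2π×884/60 = 92.57 rad/s; P_out = τω = 235 × 92.57 = 21754 W
P_in = P_out / η = 21754 / 0.805 = 27024 W
I_L = P_in / (√3·V_L·cosφ) = 27024 / (1.732 × 208 × 0.82) = 91.5 A

91.5 A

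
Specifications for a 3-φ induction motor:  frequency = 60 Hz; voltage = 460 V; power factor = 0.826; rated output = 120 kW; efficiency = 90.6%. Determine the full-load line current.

201 A

P_out = 120 kW = 120000 W
P_in = P_out / η = 120000 / 0.906 = 132450 W
I_L = P_in / (√3·V_L·cosφ) = 132450 / (1.732 × 460 × 0.826) = 201 A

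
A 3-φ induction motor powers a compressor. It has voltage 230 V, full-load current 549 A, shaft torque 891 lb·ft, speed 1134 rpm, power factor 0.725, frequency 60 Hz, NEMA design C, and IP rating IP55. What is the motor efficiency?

τ = 891 lb·ft × 1.356 = 1208 N·m
ω = 2π × 1134/60 = 118.8 rad/s; P_out = τω = 1208 × 118.8 = 143510 W
P_in = √3·V_L·I_L·cosφ = 1.732 × 230 × 549 × 0.725 = 158557 W
η = P_out / P_in = 143510 / 158557 = 0.905 = 90.5%

90.5 %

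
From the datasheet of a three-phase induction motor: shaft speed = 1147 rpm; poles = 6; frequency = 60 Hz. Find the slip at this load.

n_s = 120f/p = 120×60/6 = 1200 rpm
s = (n_s − n)/n_s = (1200 − 1147)/1200 = 0.0442

4.4 %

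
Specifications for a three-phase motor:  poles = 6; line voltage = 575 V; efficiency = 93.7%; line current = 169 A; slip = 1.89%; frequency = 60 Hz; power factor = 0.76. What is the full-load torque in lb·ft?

P_in = √3·V·I·cosφ = 1.732 × 575 × 169 × 0.76 = 127913 W
P_out = η·P_in = 0.937 × 127913 = 119854 W
n_s = 120×60/6 = 1200 rpm; n = 1200×(1−0.0189) = 1177 rpm
ω = 2π×1177/60 = 123.3 rad/s
τ = P_out/ω = 119854/123.3 = 972.1 N·m
In lb·ft: 972.1/1.356 = 717 lb·ft

717 lb·ft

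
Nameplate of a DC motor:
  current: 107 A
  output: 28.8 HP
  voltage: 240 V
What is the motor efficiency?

83.7 %

P_out = 28.8 × 746 = 21485 W
P_in = V·I = 240 × 107 = 25680 W
η = P_out / P_in = 21485 / 25680 = 0.837 = 83.7%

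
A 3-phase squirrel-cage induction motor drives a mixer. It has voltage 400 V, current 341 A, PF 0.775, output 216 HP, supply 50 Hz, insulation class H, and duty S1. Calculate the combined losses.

P_in = √3·V·I·cosφ = 1.732×400×341×0.775 = 183090 W
P_out = 216×746 = 161136 W
Losses = P_in − P_out = 183090 − 161136 = 21954 W

22000 W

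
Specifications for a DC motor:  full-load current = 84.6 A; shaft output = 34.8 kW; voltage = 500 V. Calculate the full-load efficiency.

P_out = 34.8 kW = 34800 W
P_in = V·I = 500 × 84.6 = 42300 W
η = P_out / P_in = 34800 / 42300 = 0.823 = 82.3%

82.3 %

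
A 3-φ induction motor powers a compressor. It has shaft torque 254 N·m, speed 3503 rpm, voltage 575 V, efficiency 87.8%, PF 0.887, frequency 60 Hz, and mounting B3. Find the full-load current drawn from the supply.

120 A

ω = 2π×3503/60 = 366.8 rad/s; P_out = τω = 254 × 366.8 = 93167 W
P_in = P_out / η = 93167 / 0.878 = 106113 W
I_L = P_in / (√3·V_L·cosφ) = 106113 / (1.732 × 575 × 0.887) = 120 A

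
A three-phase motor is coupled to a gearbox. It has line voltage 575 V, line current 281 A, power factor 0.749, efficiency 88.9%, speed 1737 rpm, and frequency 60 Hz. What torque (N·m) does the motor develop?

1020 N·m

P_in = √3·V·I·cosφ = 1.732 × 575 × 281 × 0.749 = 209606 W
P_out = η·P_in = 0.889 × 209606 = 186340 W
n = 1737 rpm
ω = 2π×1737/60 = 181.9 rad/s
τ = P_out/ω = 186340/181.9 = 1020 N·m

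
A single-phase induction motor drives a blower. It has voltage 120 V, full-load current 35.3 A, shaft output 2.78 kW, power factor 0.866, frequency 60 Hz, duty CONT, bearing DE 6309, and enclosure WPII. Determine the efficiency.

75.8 %

P_out = 2.78 kW = 2780 W
P_in = V·I·cosφ = 120 × 35.3 × 0.866 = 3668 W
η = P_out / P_in = 2780 / 3668 = 0.758 = 75.8%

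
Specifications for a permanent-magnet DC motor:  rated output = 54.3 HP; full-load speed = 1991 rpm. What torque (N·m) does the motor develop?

P_out = 54.3 × 746 = 40508 W
ω = 2π × 1991/60 = 208.5 rad/s
τ = P_out/ω = 40508/208.5 = 194 N·m

194 N·m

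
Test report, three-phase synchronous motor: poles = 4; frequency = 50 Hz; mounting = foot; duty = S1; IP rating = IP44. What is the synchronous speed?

n_s = 120f/p = 120×50/4 = 1500 rpm

1500 rpm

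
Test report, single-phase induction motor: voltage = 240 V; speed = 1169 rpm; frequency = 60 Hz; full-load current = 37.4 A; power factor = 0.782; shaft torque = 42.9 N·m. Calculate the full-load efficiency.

ω = 2π × 1169/60 = 122.4 rad/s; P_out = τω = 42.9 × 122.4 = 5251 W
P_in = V·I·cosφ = 240 × 37.4 × 0.782 = 7019 W
η = P_out / P_in = 5251 / 7019 = 0.748 = 74.8%

74.8 %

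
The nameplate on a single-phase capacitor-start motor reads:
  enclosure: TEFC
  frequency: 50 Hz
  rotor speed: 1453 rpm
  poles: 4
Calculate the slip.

3.13 %

n_s = 120f/p = 120×50/4 = 1500 rpm
s = (n_s − n)/n_s = (1500 − 1453)/1500 = 0.0313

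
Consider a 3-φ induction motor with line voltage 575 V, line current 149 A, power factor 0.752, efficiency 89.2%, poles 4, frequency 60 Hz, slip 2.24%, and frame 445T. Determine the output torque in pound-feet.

P_in = √3·V·I·cosφ = 1.732 × 575 × 149 × 0.752 = 111589 W
P_out = η·P_in = 0.892 × 111589 = 99537 W
n_s = 120×60/4 = 1800 rpm; n = 1800×(1−0.0224) = 1760 rpm
ω = 2π×1760/60 = 184.3 rad/s
τ = P_out/ω = 99537/184.3 = 540.1 N·m
In lb·ft: 540.1/1.356 = 398 lb·ft

398 lb·ft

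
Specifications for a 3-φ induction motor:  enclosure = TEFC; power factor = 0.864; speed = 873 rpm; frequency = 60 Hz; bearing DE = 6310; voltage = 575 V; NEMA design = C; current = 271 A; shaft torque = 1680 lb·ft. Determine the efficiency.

τ = 1680 lb·ft × 1.356 = 2278 N·m
ω = 2π × 873/60 = 91.42 rad/s; P_out = τω = 2278 × 91.42 = 208255 W
P_in = √3·V_L·I_L·cosφ = 1.732 × 575 × 271 × 0.864 = 233184 W
η = P_out / P_in = 208255 / 233184 = 0.893 = 89.3%

89.3 %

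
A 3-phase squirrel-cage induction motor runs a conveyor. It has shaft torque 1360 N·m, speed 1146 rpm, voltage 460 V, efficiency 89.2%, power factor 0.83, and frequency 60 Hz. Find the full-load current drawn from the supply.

ω = 2π×1146/60 = 120 rad/s; P_out = τω = 1360 × 120 = 163200 W
P_in = P_out / η = 163200 / 0.892 = 182960 W
I_L = P_in / (√3·V_L·cosφ) = 182960 / (1.732 × 460 × 0.83) = 277 A

277 A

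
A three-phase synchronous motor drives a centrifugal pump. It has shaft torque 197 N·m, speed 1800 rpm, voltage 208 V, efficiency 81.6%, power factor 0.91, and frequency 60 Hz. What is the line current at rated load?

139 A

ω = 2π×1800/60 = 188.5 rad/s; P_out = τω = 197 × 188.5 = 37135 W
P_in = P_out / η = 37135 / 0.816 = 45509 W
I_L = P_in / (√3·V_L·cosφ) = 45509 / (1.732 × 208 × 0.91) = 139 A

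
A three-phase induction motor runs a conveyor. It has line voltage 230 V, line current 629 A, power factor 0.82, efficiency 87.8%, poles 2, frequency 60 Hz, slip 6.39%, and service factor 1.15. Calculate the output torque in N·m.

511 N·m

P_in = √3·V·I·cosφ = 1.732 × 230 × 629 × 0.82 = 205466 W
P_out = η·P_in = 0.878 × 205466 = 180399 W
n_s = 120×60/2 = 3600 rpm; n = 3600×(1−0.0639) = 3370 rpm
ω = 2π×3370/60 = 352.9 rad/s
τ = P_out/ω = 180399/352.9 = 511 N·m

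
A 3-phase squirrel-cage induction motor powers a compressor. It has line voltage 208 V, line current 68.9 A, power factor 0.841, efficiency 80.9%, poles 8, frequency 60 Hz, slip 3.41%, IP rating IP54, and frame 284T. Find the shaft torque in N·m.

P_in = √3·V·I·cosφ = 1.732 × 208 × 68.9 × 0.841 = 20875 W
P_out = η·P_in = 0.809 × 20875 = 16888 W
n_s = 120×60/8 = 900 rpm; n = 900×(1−0.0341) = 869 rpm
ω = 2π×869/60 = 91 rad/s
τ = P_out/ω = 16888/91 = 186 N·m

186 N·m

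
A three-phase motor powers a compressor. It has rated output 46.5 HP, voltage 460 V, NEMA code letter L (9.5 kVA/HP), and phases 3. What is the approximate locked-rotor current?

554 A

S_LR = 9.5 × 46.5 = 441.75 kVA
I_LR = S_LR/(√3·V_L) = 441750/(1.732×460) = 554 A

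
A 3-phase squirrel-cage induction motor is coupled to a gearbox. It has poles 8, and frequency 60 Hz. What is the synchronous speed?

n_s = 120f/p = 120×60/8 = 900 rpm

900 rpm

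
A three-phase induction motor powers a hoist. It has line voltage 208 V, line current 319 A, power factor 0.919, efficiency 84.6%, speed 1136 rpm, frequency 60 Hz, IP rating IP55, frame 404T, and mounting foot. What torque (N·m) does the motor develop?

751 N·m

P_in = √3·V·I·cosφ = 1.732 × 208 × 319 × 0.919 = 105613 W
P_out = η·P_in = 0.846 × 105613 = 89349 W
n = 1136 rpm
ω = 2π×1136/60 = 119 rad/s
τ = P_out/ω = 89349/119 = 751 N·m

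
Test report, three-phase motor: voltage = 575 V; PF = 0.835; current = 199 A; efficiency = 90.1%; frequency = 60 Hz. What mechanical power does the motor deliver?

149 kW

P_in = √3·V·I·cosφ = 1.732 × 575 × 199 × 0.835 = 165484 W
P_out = η·P_in = 0.901 × 165484 = 149101 W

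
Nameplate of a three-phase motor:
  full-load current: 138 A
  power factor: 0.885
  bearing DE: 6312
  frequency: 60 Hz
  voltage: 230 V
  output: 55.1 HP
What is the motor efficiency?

P_out = 55.1 × 746 = 41105 W
P_in = √3·V_L·I_L·cosφ = 1.732 × 230 × 138 × 0.885 = 48652 W
η = P_out / P_in = 41105 / 48652 = 0.845 = 84.5%

84.5 %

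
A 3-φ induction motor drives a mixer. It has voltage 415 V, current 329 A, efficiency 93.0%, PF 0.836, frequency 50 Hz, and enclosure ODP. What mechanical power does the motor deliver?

184 kW

P_in = √3·V·I·cosφ = 1.732 × 415 × 329 × 0.836 = 197696 W
P_out = η·P_in = 0.93 × 197696 = 183857 W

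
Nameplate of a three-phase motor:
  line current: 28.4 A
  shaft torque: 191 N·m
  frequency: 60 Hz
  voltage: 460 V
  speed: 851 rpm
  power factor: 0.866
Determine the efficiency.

86.9 %

ω = 2π × 851/60 = 89.12 rad/s; P_out = τω = 191 × 89.12 = 17022 W
P_in = √3·V_L·I_L·cosφ = 1.732 × 460 × 28.4 × 0.866 = 19595 W
η = P_out / P_in = 17022 / 19595 = 0.869 = 86.9%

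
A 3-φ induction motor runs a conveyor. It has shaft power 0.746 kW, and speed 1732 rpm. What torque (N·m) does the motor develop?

4.11 N·m

ω = 2π × 1732/60 = 181.4 rad/s
τ = P/ω = 746/181.4 = 4.11 N·m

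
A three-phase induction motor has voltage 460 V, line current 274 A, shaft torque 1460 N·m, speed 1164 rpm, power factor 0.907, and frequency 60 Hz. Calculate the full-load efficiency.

ω = 2π × 1164/60 = 121.9 rad/s; P_out = τω = 1460 × 121.9 = 177974 W
P_in = √3·V_L·I_L·cosφ = 1.732 × 460 × 274 × 0.907 = 197999 W
η = P_out / P_in = 177974 / 197999 = 0.899 = 89.9%

89.9 %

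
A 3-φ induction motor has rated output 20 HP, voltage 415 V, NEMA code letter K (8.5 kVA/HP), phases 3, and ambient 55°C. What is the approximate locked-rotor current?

237 A

S_LR = 8.5 × 20 = 170 kVA
I_LR = S_LR/(√3·V_L) = 170000/(1.732×415) = 237 A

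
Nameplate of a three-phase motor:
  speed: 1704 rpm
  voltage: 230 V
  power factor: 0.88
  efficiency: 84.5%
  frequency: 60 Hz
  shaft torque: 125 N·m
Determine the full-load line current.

75.3 A

ω = 2π×1704/60 = 178.4 rad/s; P_out = τω = 125 × 178.4 = 22300 W
P_in = P_out / η = 22300 / 0.845 = 26391 W
I_L = P_in / (√3·V_L·cosφ) = 26391 / (1.732 × 230 × 0.88) = 75.3 A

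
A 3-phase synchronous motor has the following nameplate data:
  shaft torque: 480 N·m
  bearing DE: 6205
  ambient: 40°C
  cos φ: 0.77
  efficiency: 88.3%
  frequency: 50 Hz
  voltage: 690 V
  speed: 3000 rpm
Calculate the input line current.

186 A

ω = 2π×3000/60 = 314.2 rad/s; P_out = τω = 480 × 314.2 = 150816 W
P_in = P_out / η = 150816 / 0.883 = 170800 W
I_L = P_in / (√3·V_L·cosφ) = 170800 / (1.732 × 690 × 0.77) = 186 A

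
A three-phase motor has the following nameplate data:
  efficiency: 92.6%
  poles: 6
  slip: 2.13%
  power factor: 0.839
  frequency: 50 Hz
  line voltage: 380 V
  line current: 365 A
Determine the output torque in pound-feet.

1340 lb·ft

P_in = √3·V·I·cosφ = 1.732 × 380 × 365 × 0.839 = 201552 W
P_out = η·P_in = 0.926 × 201552 = 186637 W
n_s = 120×50/6 = 1000 rpm; n = 1000×(1−0.0213) = 979 rpm
ω = 2π×979/60 = 102.5 rad/s
τ = P_out/ω = 186637/102.5 = 1821 N·m
In lb·ft: 1821/1.356 = 1340 lb·ft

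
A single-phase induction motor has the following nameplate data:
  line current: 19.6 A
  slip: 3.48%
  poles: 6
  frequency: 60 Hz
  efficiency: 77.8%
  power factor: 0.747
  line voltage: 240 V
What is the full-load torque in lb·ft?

16.6 lb·ft

P_in = V·I·cosφ = 240 × 19.6 × 0.747 = 3514 W
P_out = η·P_in = 0.778 × 3514 = 2734 W
n_s = 120×60/6 = 1200 rpm; n = 1200×(1−0.0348) = 1158 rpm
ω = 2π×1158/60 = 121.3 rad/s
τ = P_out/ω = 2734/121.3 = 22.54 N·m
In lb·ft: 22.54/1.356 = 16.6 lb·ft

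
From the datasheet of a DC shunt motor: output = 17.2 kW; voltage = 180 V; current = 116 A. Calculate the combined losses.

P_in = V·I = 180×116 = 20880 W
P_out = 17200 W
Losses = P_in − P_out = 20880 − 17200 = 3680 W

3.68 kW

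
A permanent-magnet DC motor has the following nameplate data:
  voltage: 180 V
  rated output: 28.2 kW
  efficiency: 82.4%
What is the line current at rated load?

P_out = 28.2 kW = 28200 W
P_in = P_out / η = 28200 / 0.824 = 34223 W
I = P_in / V = 34223 / 180 = 190 A

190 A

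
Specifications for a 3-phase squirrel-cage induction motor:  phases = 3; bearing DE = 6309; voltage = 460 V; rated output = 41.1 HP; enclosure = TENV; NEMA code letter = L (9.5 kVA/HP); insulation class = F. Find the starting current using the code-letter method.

490 A

S_LR = 9.5 × 41.1 = 390.45 kVA
I_LR = S_LR/(√3·V_L) = 390450/(1.732×460) = 490 A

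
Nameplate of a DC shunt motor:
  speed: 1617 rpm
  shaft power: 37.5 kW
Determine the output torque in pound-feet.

163 lb·ft

ω = 2π × 1617/60 = 169.3 rad/s
τ = P/ω = 37500/169.3 = 221.5 N·m
In lb·ft: 221.5/1.356 = 163 lb·ft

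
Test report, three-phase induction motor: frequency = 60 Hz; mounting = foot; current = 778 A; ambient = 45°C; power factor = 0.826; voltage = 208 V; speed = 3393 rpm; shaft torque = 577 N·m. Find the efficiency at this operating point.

ω = 2π × 3393/60 = 355.3 rad/s; P_out = τω = 577 × 355.3 = 205008 W
P_in = √3·V_L·I_L·cosφ = 1.732 × 208 × 778 × 0.826 = 231511 W
η = P_out / P_in = 205008 / 231511 = 0.886 = 88.6%

88.6 %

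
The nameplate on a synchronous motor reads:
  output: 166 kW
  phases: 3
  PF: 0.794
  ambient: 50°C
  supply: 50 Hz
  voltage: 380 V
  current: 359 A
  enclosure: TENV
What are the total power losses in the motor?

21600 W

P_in = √3·V·I·cosφ = 1.732×380×359×0.794 = 187606 W
P_out = 166000 W
Losses = P_in − P_out = 187606 − 166000 = 21606 W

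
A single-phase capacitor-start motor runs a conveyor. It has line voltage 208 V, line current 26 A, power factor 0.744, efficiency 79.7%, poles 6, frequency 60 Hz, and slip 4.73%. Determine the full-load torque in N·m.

P_in = V·I·cosφ = 208 × 26 × 0.744 = 4024 W
P_out = η·P_in = 0.797 × 4024 = 3207 W
n_s = 120×60/6 = 1200 rpm; n = 1200×(1−0.0473) = 1143 rpm
ω = 2π×1143/60 = 119.7 rad/s
τ = P_out/ω = 3207/119.7 = 26.8 N·m

26.8 N·m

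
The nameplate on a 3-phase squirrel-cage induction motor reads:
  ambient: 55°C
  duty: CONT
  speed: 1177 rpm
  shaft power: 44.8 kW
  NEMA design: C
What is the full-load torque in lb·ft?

268 lb·ft

ω = 2π × 1177/60 = 123.3 rad/s
τ = P/ω = 44800/123.3 = 363.3 N·m
In lb·ft: 363.3/1.356 = 268 lb·ft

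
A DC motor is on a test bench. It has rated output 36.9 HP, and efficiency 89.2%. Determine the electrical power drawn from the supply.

P_out = 36.9 × 746 = 27527 W
P_in = P_out/η = 27527/0.892 = 30860 W = 30.9 kW

30.9 kW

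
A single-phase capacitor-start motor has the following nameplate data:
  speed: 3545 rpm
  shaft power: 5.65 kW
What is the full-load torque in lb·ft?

11.2 lb·ft

ω = 2π × 3545/60 = 371.2 rad/s
τ = P/ω = 5650/371.2 = 15.22 N·m
In lb·ft: 15.22/1.356 = 11.2 lb·ft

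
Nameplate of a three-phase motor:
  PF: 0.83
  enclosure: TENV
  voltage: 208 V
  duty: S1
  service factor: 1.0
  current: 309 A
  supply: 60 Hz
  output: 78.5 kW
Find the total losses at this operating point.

13.9 kW

P_in = √3·V·I·cosφ = 1.732×208×309×0.83 = 92395 W
P_out = 78500 W
Losses = P_in − P_out = 92395 − 78500 = 13895 W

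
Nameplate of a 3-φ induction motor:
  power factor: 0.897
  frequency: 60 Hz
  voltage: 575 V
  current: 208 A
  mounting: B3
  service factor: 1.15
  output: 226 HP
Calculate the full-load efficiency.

90.7 %

P_out = 226 × 746 = 168596 W
P_in = √3·V_L·I_L·cosφ = 1.732 × 575 × 208 × 0.897 = 185811 W
η = P_out / P_in = 168596 / 185811 = 0.907 = 90.7%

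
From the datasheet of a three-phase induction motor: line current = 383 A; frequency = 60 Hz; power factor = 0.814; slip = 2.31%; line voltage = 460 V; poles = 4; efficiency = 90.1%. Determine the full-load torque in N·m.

1220 N·m

P_in = √3·V·I·cosφ = 1.732 × 460 × 383 × 0.814 = 248387 W
P_out = η·P_in = 0.901 × 248387 = 223797 W
n_s = 120×60/4 = 1800 rpm; n = 1800×(1−0.0231) = 1758 rpm
ω = 2π×1758/60 = 184.1 rad/s
τ = P_out/ω = 223797/184.1 = 1220 N·m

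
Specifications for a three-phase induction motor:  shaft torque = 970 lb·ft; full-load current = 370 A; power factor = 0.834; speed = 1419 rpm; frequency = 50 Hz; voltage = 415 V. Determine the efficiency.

τ = 970 lb·ft × 1.356 = 1315 N·m
ω = 2π × 1419/60 = 148.6 rad/s; P_out = τω = 1315 × 148.6 = 195409 W
P_in = √3·V_L·I_L·cosφ = 1.732 × 415 × 370 × 0.834 = 221801 W
η = P_out / P_in = 195409 / 221801 = 0.881 = 88.1%

88.1 %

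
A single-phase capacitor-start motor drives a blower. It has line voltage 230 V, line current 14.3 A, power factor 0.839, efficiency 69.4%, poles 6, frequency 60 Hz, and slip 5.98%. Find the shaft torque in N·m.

P_in = V·I·cosφ = 230 × 14.3 × 0.839 = 2759 W
P_out = η·P_in = 0.694 × 2759 = 1915 W
n_s = 120×60/6 = 1200 rpm; n = 1200×(1−0.0598) = 1128 rpm
ω = 2π×1128/60 = 118.1 rad/s
τ = P_out/ω = 1915/118.1 = 16.2 N·m

16.2 N·m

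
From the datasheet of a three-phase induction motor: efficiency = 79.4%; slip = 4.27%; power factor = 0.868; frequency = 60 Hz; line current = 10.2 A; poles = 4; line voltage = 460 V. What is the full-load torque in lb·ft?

P_in = √3·V·I·cosφ = 1.732 × 460 × 10.2 × 0.868 = 7054 W
P_out = η·P_in = 0.794 × 7054 = 5601 W
n_s = 120×60/4 = 1800 rpm; n = 1800×(1−0.0427) = 1723 rpm
ω = 2π×1723/60 = 180.4 rad/s
τ = P_out/ω = 5601/180.4 = 31.05 N·m
In lb·ft: 31.05/1.356 = 22.9 lb·ft

22.9 lb·ft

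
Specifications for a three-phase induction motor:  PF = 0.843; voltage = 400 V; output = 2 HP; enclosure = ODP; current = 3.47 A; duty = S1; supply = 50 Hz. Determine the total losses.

535 W

P_in = √3·V·I·cosφ = 1.732×400×3.47×0.843 = 2027 W
P_out = 2×746 = 1492 W
Losses = P_in − P_out = 2027 − 1492 = 535 W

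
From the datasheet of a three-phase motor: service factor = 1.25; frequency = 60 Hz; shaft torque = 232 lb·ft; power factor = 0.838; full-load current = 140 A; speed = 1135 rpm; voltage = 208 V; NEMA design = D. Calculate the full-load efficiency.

τ = 232 lb·ft × 1.356 = 314.6 N·m
ω = 2π × 1135/60 = 118.9 rad/s; P_out = τω = 314.6 × 118.9 = 37406 W
P_in = √3·V_L·I_L·cosφ = 1.732 × 208 × 140 × 0.838 = 42265 W
η = P_out / P_in = 37406 / 42265 = 0.885 = 88.5%

88.5 %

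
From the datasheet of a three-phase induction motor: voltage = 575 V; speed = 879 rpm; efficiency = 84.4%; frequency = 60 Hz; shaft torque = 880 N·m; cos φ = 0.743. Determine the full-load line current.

ω = 2π×879/60 = 92.05 rad/s; P_out = τω = 880 × 92.05 = 81004 W
P_in = P_out / η = 81004 / 0.844 = 95976 W
I_L = P_in / (√3·V_L·cosφ) = 95976 / (1.732 × 575 × 0.743) = 130 A

130 A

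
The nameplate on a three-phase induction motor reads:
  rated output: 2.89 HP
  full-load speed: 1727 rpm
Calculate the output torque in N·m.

P_out = 2.89 × 746 = 2156 W
ω = 2π × 1727/60 = 180.9 rad/s
τ = P_out/ω = 2156/180.9 = 11.9 N·m

11.9 N·m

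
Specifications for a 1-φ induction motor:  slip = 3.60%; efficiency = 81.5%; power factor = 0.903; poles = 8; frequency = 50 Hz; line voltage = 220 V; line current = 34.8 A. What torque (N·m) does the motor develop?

74.4 N·m

P_in = V·I·cosφ = 220 × 34.8 × 0.903 = 6913 W
P_out = η·P_in = 0.815 × 6913 = 5634 W
n_s = 120×50/8 = 750 rpm; n = 750×(1−0.036) = 723 rpm
ω = 2π×723/60 = 75.71 rad/s
τ = P_out/ω = 5634/75.71 = 74.4 N·m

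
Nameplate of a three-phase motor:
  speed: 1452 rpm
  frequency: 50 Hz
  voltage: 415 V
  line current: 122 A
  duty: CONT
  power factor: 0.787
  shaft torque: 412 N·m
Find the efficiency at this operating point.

90.8 %

ω = 2π × 1452/60 = 152.1 rad/s; P_out = τω = 412 × 152.1 = 62665 W
P_in = √3·V_L·I_L·cosφ = 1.732 × 415 × 122 × 0.787 = 69013 W
η = P_out / P_in = 62665 / 69013 = 0.908 = 90.8%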